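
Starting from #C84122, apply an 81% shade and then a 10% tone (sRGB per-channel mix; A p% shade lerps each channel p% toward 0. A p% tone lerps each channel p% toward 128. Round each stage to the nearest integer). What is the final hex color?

#2F1812

#C84122 is rgb(200, 65, 34).
An 81% shade moves each channel 81% toward 0:
  R: 200 + 0.81×(0−200) = 200 − 162 = 38 → 38
  G: 65 + 0.81×(0−65) = 65 − 52.65 = 12.35 → 12
  B: 34 + 0.81×(0−34) = 34 − 27.54 = 6.46 → 6
After the shade: rgb(38, 12, 6) = #260C06.
A 10% tone moves each channel 10% toward 128:
  R: 38 + 9 = 47 → 47
  G: 12 + 0.1×(128−12) = 12 + 11.6 = 23.6 → 24
  B: 6 + 0.1×(128−6) = 6 + 12.2 = 18.2 → 18
rgb(47, 24, 18) = #2F1812.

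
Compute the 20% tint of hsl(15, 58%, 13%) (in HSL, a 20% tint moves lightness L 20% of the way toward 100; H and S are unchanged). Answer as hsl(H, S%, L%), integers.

L moves 20% from 13 toward 100: 13 + 17.4 = 30.4 → 30.
H and S are unchanged.

hsl(15, 58%, 30%)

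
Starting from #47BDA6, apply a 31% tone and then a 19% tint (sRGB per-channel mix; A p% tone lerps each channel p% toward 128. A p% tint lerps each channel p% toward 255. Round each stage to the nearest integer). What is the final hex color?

#47BDA6 is rgb(71, 189, 166).
A 31% tone moves each channel 31% toward 128:
  R: 71 + 0.31×(128−71) = 71 + 17.67 = 88.67 → 89
  G: 189 − 18.91 = 170.09 → 170
  B: 166 − 11.78 = 154.22 → 154
After the tone: rgb(89, 170, 154) = #59AA9A.
Per channel, c → c + 0.19(255 − c):
  R: 89 + 0.19×(255−89) = 89 + 31.54 = 120.54 → 121
  G: 170 + 16.15 = 186.15 → 186
  B: 154 + 19.19 = 173.19 → 173
rgb(121, 186, 173) = #79BAAD.

#79BAAD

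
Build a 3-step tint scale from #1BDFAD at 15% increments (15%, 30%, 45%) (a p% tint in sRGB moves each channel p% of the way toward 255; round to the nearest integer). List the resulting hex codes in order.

#3DE4B9, #5FE9C6, #82EDD2

#1BDFAD is rgb(27, 223, 173).
15%: (27 + 34.2 = 61.2→61, 223 + 4.8 = 227.8→228, 173 + 12.3 = 185.3→185) → #3DE4B9
30%: (27 + 68.4 = 95.4→95, 223 + 9.6 = 232.6→233, 173 + 24.6 = 197.6→198) → #5FE9C6
45%: (27 + 102.6 = 129.6→130, 223 + 14.4 = 237.4→237, 173 + 36.9 = 209.9→210) → #82EDD2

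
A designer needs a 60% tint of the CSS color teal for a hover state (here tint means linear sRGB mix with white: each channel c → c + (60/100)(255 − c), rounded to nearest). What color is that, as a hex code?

#99cccc

CSS teal is rgb(0, 128, 128).
A 60% tint moves each channel 60% toward 255:
  R: 0 + 153 = 153 → 153
  G: 128 + 0.6×(255−128) = 128 + 76.2 = 204.2 → 204
  B: 128 + 0.6×(255−128) = 128 + 76.2 = 204.2 → 204
rgb(153, 204, 204) = #99cccc.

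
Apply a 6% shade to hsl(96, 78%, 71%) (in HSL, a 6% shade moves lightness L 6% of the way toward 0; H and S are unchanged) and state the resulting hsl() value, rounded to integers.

hsl(96, 78%, 67%)

L moves 6% from 71 toward 0: 71 − 4.26 = 66.74 → 67.
H and S are unchanged.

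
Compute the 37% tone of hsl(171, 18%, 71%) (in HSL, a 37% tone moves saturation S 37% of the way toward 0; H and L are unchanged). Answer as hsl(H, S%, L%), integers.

hsl(171, 11%, 71%)

S moves 37% from 18 toward 0: 18 − 6.66 = 11.34 → 11.
H and L are unchanged.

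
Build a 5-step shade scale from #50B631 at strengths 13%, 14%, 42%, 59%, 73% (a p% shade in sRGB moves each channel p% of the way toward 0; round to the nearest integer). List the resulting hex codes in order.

#469E2B, #459D2A, #2E6A1C, #214B14, #16310D

#50B631 is rgb(80, 182, 49).
13%: (80 − 10.4 = 69.6→70, 182 − 23.66 = 158.34→158, 49 − 6.37 = 42.63→43) → #469E2B
14%: (80 − 11.2 = 68.8→69, 182 − 25.48 = 156.52→157, 49 − 6.86 = 42.14→42) → #459D2A
42%: (80 − 33.6 = 46.4→46, 182 − 76.44 = 105.56→106, 49 − 20.58 = 28.42→28) → #2E6A1C
59%: (80 − 47.2 = 32.8→33, 182 − 107.38 = 74.62→75, 49 − 28.91 = 20.09→20) → #214B14
73%: (80 − 58.4 = 21.6→22, 182 − 132.86 = 49.14→49, 49 − 35.77 = 13.23→13) → #16310D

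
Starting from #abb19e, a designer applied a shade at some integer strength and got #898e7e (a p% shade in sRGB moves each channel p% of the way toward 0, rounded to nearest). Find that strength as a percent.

20%

#abb19e is rgb(171, 177, 158); #898e7e is rgb(137, 142, 126).
On the G channel (widest range): 142 ≈ 177 + (p/100)(0 − 177), so p ≈ 100×(142 − 177)/(0 − 177) = -3500/-177 = 19.77.
p = 20 reproduces all three channels after rounding.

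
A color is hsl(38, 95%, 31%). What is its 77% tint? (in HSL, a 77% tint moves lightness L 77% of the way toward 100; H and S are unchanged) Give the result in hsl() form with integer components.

hsl(38, 95%, 84%)

L moves 77% from 31 toward 100: 31 + 53.13 = 84.13 → 84.
H and S are unchanged.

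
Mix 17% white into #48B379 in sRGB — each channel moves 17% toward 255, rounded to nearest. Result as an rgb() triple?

#48B379 is rgb(72, 179, 121).
Per channel, c → c + 0.17(255 − c):
  R: 72 + 31.11 = 103.11 → 103
  G: 179 + 12.92 = 191.92 → 192
  B: 121 + 0.17×(255−121) = 121 + 22.78 = 143.78 → 144

rgb(103, 192, 144)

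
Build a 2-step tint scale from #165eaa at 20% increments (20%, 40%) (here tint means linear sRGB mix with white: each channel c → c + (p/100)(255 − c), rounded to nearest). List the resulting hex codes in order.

#457ebb, #739ecc

#165eaa is rgb(22, 94, 170).
20%: (22 + 46.6 = 68.6→69, 94 + 32.2 = 126.2→126, 170 + 17 = 187→187) → #457ebb
40%: (22 + 93.2 = 115.2→115, 94 + 64.4 = 158.4→158, 170 + 34 = 204→204) → #739ecc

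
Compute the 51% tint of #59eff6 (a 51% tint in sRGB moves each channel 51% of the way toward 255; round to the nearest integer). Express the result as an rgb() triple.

rgb(174, 247, 251)

#59eff6 is rgb(89, 239, 246).
A 51% tint moves each channel 51% toward 255:
  R: 89 + 84.66 = 173.66 → 174
  G: 239 + 0.51×(255−239) = 239 + 8.16 = 247.16 → 247
  B: 246 + 0.51×(255−246) = 246 + 4.59 = 250.59 → 251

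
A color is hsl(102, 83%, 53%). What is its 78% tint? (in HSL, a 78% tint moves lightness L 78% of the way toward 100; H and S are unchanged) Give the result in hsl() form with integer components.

hsl(102, 83%, 90%)

L moves 78% from 53 toward 100: 53 + 36.66 = 89.66 → 90.
H and S are unchanged.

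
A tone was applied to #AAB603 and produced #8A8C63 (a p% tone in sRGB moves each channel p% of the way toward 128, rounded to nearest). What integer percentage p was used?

77%

#AAB603 is rgb(170, 182, 3); #8A8C63 is rgb(138, 140, 99).
On the B channel (widest range): 99 ≈ 3 + (p/100)(128 − 3), so p ≈ 100×(99 − 3)/(128 − 3) = 9600/125 = 76.80.
p = 77 reproduces all three channels after rounding.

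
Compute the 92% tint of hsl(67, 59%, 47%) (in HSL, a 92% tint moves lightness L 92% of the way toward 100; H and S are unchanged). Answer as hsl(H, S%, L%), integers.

L moves 92% from 47 toward 100: 47 + 48.76 = 95.76 → 96.
H and S are unchanged.

hsl(67, 59%, 96%)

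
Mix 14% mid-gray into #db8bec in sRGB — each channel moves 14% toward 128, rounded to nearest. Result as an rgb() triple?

rgb(206, 137, 221)

#db8bec is rgb(219, 139, 236).
Per channel, c → c + 0.14(128 − c):
  R: 219 − 12.74 = 206.26 → 206
  G: 139 + 0.14×(128−139) = 139 − 1.54 = 137.46 → 137
  B: 236 + 0.14×(128−236) = 236 − 15.12 = 220.88 → 221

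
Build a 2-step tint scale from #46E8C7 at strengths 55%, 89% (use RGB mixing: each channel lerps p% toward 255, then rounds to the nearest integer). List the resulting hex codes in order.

#46E8C7 is rgb(70, 232, 199).
55%: (70 + 101.75 = 171.75→172, 232 + 12.65 = 244.65→245, 199 + 30.8 = 229.8→230) → #ACF5E6
89%: (70 + 164.65 = 234.65→235, 232 + 20.47 = 252.47→252, 199 + 49.84 = 248.84→249) → #EBFCF9

#ACF5E6, #EBFCF9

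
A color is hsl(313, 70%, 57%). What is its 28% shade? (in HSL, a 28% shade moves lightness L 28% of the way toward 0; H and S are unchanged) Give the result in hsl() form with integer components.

L moves 28% from 57 toward 0: 57 − 15.96 = 41.04 → 41.
H and S are unchanged.

hsl(313, 70%, 41%)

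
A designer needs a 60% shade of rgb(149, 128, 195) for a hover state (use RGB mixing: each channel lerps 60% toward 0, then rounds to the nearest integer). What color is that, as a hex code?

Per channel, c → c + 0.6(0 − c):
  R: 149 − 89.4 = 59.6 → 60
  G: 128 + 0.6×(0−128) = 128 − 76.8 = 51.2 → 51
  B: 195 − 117 = 78 → 78
rgb(60, 51, 78) = #3C334E.

#3C334E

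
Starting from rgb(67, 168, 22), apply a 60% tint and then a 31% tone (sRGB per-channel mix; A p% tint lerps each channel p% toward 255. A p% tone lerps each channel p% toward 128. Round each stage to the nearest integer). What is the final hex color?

#A4BF97

A 60% tint moves each channel 60% toward 255:
  R: 67 + 0.6×(255−67) = 67 + 112.8 = 179.8 → 180
  G: 168 + 52.2 = 220.2 → 220
  B: 22 + 139.8 = 161.8 → 162
After the tint: rgb(180, 220, 162) = #B4DCA2.
A 31% tone moves each channel 31% toward 128:
  R: 180 + 0.31×(128−180) = 180 − 16.12 = 163.88 → 164
  G: 220 + 0.31×(128−220) = 220 − 28.52 = 191.48 → 191
  B: 162 − 10.54 = 151.46 → 151
rgb(164, 191, 151) = #A4BF97.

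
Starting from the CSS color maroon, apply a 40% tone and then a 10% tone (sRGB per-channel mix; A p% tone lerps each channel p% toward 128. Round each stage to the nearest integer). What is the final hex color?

#803b3b

CSS maroon is rgb(128, 0, 0).
Per channel, c → c + 0.4(128 − c):
  R: 128 + 0.4×(128−128) = 128 + 0 = 128 → 128
  G: 0 + 0.4×(128−0) = 0 + 51.2 = 51.2 → 51
  B: 0 + 0.4×(128−0) = 0 + 51.2 = 51.2 → 51
After the tone: rgb(128, 51, 51) = #803333.
Lerp each channel 10% toward 128:
  R: 128 + 0.1×(128−128) = 128 + 0 = 128 → 128
  G: 51 + 7.7 = 58.7 → 59
  B: 51 + 7.7 = 58.7 → 59
rgb(128, 59, 59) = #803b3b.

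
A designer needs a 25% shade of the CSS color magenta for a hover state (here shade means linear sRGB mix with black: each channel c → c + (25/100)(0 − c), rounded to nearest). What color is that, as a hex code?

#bf00bf

CSS magenta is rgb(255, 0, 255).
Per channel, c → c + 0.25(0 − c):
  R: 255 + 0.25×(0−255) = 255 − 63.75 = 191.25 → 191
  G: 0 + 0.25×(0−0) = 0 + 0 = 0 → 0
  B: 255 − 63.75 = 191.25 → 191
rgb(191, 0, 191) = #bf00bf.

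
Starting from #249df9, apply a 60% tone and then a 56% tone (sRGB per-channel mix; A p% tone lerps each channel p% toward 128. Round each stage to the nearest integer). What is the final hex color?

#249df9 is rgb(36, 157, 249).
Lerp each channel 60% toward 128:
  R: 36 + 55.2 = 91.2 → 91
  G: 157 − 17.4 = 139.6 → 140
  B: 249 + 0.6×(128−249) = 249 − 72.6 = 176.4 → 176
After the tone: rgb(91, 140, 176) = #5b8cb0.
Lerp each channel 56% toward 128:
  R: 91 + 0.56×(128−91) = 91 + 20.72 = 111.72 → 112
  G: 140 + 0.56×(128−140) = 140 − 6.72 = 133.28 → 133
  B: 176 − 26.88 = 149.12 → 149
rgb(112, 133, 149) = #708595.

#708595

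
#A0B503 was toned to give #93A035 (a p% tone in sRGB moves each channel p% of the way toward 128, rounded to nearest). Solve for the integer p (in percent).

40%

#A0B503 is rgb(160, 181, 3); #93A035 is rgb(147, 160, 53).
On the B channel (widest range): 53 ≈ 3 + (p/100)(128 − 3), so p ≈ 100×(53 − 3)/(128 − 3) = 5000/125 = 40.00.
p = 40 reproduces all three channels after rounding.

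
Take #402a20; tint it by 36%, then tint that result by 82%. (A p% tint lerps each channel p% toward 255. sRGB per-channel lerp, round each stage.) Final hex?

#e9e7e5

#402a20 is rgb(64, 42, 32).
Per channel, c → c + 0.36(255 − c):
  R: 64 + 0.36×(255−64) = 64 + 68.76 = 132.76 → 133
  G: 42 + 0.36×(255−42) = 42 + 76.68 = 118.68 → 119
  B: 32 + 80.28 = 112.28 → 112
After the tint: rgb(133, 119, 112) = #857770.
Lerp each channel 82% toward 255:
  R: 133 + 0.82×(255−133) = 133 + 100.04 = 233.04 → 233
  G: 119 + 0.82×(255−119) = 119 + 111.52 = 230.52 → 231
  B: 112 + 0.82×(255−112) = 112 + 117.26 = 229.26 → 229
rgb(233, 231, 229) = #e9e7e5.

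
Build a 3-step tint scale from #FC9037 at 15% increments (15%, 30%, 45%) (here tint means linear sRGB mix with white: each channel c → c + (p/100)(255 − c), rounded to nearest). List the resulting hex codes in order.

#FC9037 is rgb(252, 144, 55).
15%: (252→252, 144 + 16.65 = 160.65→161, 55 + 30 = 85→85) → #FCA155
30%: (252 + 0.9 = 252.9→253, 144 + 33.3 = 177.3→177, 55 + 60 = 115→115) → #FDB173
45%: (252 + 1.35 = 253.35→253, 144 + 49.95 = 193.95→194, 55 + 90 = 145→145) → #FDC291

#FCA155, #FDB173, #FDC291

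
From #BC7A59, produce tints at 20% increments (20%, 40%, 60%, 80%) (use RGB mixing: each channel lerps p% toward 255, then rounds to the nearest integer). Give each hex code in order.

#C9957A, #D7AF9B, #E4CABD, #F2E4DE

#BC7A59 is rgb(188, 122, 89).
20%: (188 + 13.4 = 201.4→201, 122 + 26.6 = 148.6→149, 89 + 33.2 = 122.2→122) → #C9957A
40%: (188 + 26.8 = 214.8→215, 122 + 53.2 = 175.2→175, 89 + 66.4 = 155.4→155) → #D7AF9B
60%: (188 + 40.2 = 228.2→228, 122 + 79.8 = 201.8→202, 89 + 99.6 = 188.6→189) → #E4CABD
80%: (188 + 53.6 = 241.6→242, 122 + 106.4 = 228.4→228, 89 + 132.8 = 221.8→222) → #F2E4DE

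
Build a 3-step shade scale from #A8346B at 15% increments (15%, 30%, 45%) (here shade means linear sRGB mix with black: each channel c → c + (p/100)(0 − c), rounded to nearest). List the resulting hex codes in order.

#A8346B is rgb(168, 52, 107).
15%: (168 − 25.2 = 142.8→143, 52 − 7.8 = 44.2→44, 107 − 16.05 = 90.95→91) → #8F2C5B
30%: (168 − 50.4 = 117.6→118, 52 − 15.6 = 36.4→36, 107 − 32.1 = 74.9→75) → #76244B
45%: (168 − 75.6 = 92.4→92, 52 − 23.4 = 28.6→29, 107 − 48.15 = 58.85→59) → #5C1D3B

#8F2C5B, #76244B, #5C1D3B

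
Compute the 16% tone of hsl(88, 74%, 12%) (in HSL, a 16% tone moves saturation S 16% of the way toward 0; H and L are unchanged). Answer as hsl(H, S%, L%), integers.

hsl(88, 62%, 12%)

S moves 16% from 74 toward 0: 74 − 11.84 = 62.16 → 62.
H and L are unchanged.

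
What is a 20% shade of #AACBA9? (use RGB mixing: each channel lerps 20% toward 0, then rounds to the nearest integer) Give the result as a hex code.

#AACBA9 is rgb(170, 203, 169).
Per channel, c → c + 0.2(0 − c):
  R: 170 − 34 = 136 → 136
  G: 203 − 40.6 = 162.4 → 162
  B: 169 − 33.8 = 135.2 → 135
rgb(136, 162, 135) = #88A287.

#88A287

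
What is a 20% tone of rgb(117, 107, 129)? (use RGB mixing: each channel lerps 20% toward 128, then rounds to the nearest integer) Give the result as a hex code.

Lerp each channel 20% toward 128:
  R: 117 + 2.2 = 119.2 → 119
  G: 107 + 0.2×(128−107) = 107 + 4.2 = 111.2 → 111
  B: 129 − 0.2 = 128.8 → 129
rgb(119, 111, 129) = #776f81.

#776f81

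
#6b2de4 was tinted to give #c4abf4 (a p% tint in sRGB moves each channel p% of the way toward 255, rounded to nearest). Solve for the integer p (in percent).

#6b2de4 is rgb(107, 45, 228); #c4abf4 is rgb(196, 171, 244).
On the G channel (widest range): 171 ≈ 45 + (p/100)(255 − 45), so p ≈ 100×(171 − 45)/(255 − 45) = 12600/210 = 60.00.
p = 60 reproduces all three channels after rounding.

60%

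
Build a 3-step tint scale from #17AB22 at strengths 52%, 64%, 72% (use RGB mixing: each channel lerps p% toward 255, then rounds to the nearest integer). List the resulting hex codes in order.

#17AB22 is rgb(23, 171, 34).
52%: (23 + 120.64 = 143.64→144, 171 + 43.68 = 214.68→215, 34 + 114.92 = 148.92→149) → #90D795
64%: (23 + 148.48 = 171.48→171, 171 + 53.76 = 224.76→225, 34 + 141.44 = 175.44→175) → #ABE1AF
72%: (23 + 167.04 = 190.04→190, 171 + 60.48 = 231.48→231, 34 + 159.12 = 193.12→193) → #BEE7C1

#90D795, #ABE1AF, #BEE7C1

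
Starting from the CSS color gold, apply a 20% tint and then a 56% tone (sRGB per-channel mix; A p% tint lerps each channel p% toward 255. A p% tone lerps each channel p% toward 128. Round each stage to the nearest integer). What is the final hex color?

CSS gold is rgb(255, 215, 0).
Lerp each channel 20% toward 255:
  R: 255 + 0.2×(255−255) = 255 + 0 = 255 → 255
  G: 215 + 8 = 223 → 223
  B: 0 + 0.2×(255−0) = 0 + 51 = 51 → 51
After the tint: rgb(255, 223, 51) = #FFDF33.
A 56% tone moves each channel 56% toward 128:
  R: 255 + 0.56×(128−255) = 255 − 71.12 = 183.88 → 184
  G: 223 − 53.2 = 169.8 → 170
  B: 51 + 43.12 = 94.12 → 94
rgb(184, 170, 94) = #B8AA5E.

#B8AA5E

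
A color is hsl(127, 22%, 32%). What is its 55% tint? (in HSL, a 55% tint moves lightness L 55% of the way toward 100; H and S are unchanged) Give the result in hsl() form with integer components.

hsl(127, 22%, 69%)

L moves 55% from 32 toward 100: 32 + 37.4 = 69.4 → 69.
H and S are unchanged.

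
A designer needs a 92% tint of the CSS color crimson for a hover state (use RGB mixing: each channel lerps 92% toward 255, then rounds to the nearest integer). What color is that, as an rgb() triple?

CSS crimson is rgb(220, 20, 60).
A 92% tint moves each channel 92% toward 255:
  R: 220 + 32.2 = 252.2 → 252
  G: 20 + 0.92×(255−20) = 20 + 216.2 = 236.2 → 236
  B: 60 + 0.92×(255−60) = 60 + 179.4 = 239.4 → 239

rgb(252, 236, 239)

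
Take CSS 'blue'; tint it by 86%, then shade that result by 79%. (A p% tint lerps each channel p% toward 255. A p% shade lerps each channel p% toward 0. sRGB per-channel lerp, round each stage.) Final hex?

#2E2E36

CSS blue is rgb(0, 0, 255).
Per channel, c → c + 0.86(255 − c):
  R: 0 + 0.86×(255−0) = 0 + 219.3 = 219.3 → 219
  G: 0 + 0.86×(255−0) = 0 + 219.3 = 219.3 → 219
  B: 255 + 0.86×(255−255) = 255 + 0 = 255 → 255
After the tint: rgb(219, 219, 255) = #DBDBFF.
A 79% shade moves each channel 79% toward 0:
  R: 219 + 0.79×(0−219) = 219 − 173.01 = 45.99 → 46
  G: 219 + 0.79×(0−219) = 219 − 173.01 = 45.99 → 46
  B: 255 − 201.45 = 53.55 → 54
rgb(46, 46, 54) = #2E2E36.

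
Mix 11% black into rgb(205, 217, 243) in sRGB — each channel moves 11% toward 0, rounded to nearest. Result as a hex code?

#B6C1D8

An 11% shade moves each channel 11% toward 0:
  R: 205 + 0.11×(0−205) = 205 − 22.55 = 182.45 → 182
  G: 217 + 0.11×(0−217) = 217 − 23.87 = 193.13 → 193
  B: 243 + 0.11×(0−243) = 243 − 26.73 = 216.27 → 216
rgb(182, 193, 216) = #B6C1D8.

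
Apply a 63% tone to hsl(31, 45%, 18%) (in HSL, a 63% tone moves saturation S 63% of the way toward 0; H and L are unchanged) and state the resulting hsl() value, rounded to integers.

hsl(31, 17%, 18%)

S moves 63% from 45 toward 0: 45 − 28.35 = 16.65 → 17.
H and L are unchanged.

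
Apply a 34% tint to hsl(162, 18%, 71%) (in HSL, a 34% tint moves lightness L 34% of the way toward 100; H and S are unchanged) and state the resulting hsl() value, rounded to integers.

hsl(162, 18%, 81%)

L moves 34% from 71 toward 100: 71 + 9.86 = 80.86 → 81.
H and S are unchanged.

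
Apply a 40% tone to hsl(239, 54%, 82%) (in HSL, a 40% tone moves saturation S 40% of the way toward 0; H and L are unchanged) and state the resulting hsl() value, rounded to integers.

S moves 40% from 54 toward 0: 54 − 21.6 = 32.4 → 32.
H and L are unchanged.

hsl(239, 32%, 82%)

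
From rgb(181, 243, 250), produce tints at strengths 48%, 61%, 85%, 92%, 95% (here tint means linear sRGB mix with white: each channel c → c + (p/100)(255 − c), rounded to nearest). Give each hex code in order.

#d9f9fc, #e2fafd, #f4fdfe, #f9feff, #fbfeff

48%: (181 + 35.52 = 216.52→217, 243 + 5.76 = 248.76→249, 250 + 2.4 = 252.4→252) → #d9f9fc
61%: (181 + 45.14 = 226.14→226, 243 + 7.32 = 250.32→250, 250 + 3.05 = 253.05→253) → #e2fafd
85%: (181 + 62.9 = 243.9→244, 243 + 10.2 = 253.2→253, 250 + 4.25 = 254.25→254) → #f4fdfe
92%: (181 + 68.08 = 249.08→249, 243 + 11.04 = 254.04→254, 250 + 4.6 = 254.6→255) → #f9feff
95%: (181 + 70.3 = 251.3→251, 243 + 11.4 = 254.4→254, 250 + 4.75 = 254.75→255) → #fbfeff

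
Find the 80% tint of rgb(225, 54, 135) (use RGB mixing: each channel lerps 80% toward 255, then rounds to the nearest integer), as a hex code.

Per channel, c → c + 0.8(255 − c):
  R: 225 + 24 = 249 → 249
  G: 54 + 0.8×(255−54) = 54 + 160.8 = 214.8 → 215
  B: 135 + 0.8×(255−135) = 135 + 96 = 231 → 231
rgb(249, 215, 231) = #f9d7e7.

#f9d7e7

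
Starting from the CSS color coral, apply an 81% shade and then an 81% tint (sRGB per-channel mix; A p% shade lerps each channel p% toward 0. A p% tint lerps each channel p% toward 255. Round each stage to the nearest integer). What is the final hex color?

#d8d3d1

CSS coral is rgb(255, 127, 80).
Lerp each channel 81% toward 0:
  R: 255 − 206.55 = 48.45 → 48
  G: 127 + 0.81×(0−127) = 127 − 102.87 = 24.13 → 24
  B: 80 − 64.8 = 15.2 → 15
After the shade: rgb(48, 24, 15) = #30180f.
Per channel, c → c + 0.81(255 − c):
  R: 48 + 0.81×(255−48) = 48 + 167.67 = 215.67 → 216
  G: 24 + 0.81×(255−24) = 24 + 187.11 = 211.11 → 211
  B: 15 + 194.4 = 209.4 → 209
rgb(216, 211, 209) = #d8d3d1.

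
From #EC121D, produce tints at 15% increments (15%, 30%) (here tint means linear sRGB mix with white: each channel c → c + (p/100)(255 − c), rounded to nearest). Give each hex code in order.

#EF363F, #F25961

#EC121D is rgb(236, 18, 29).
15%: (236 + 2.85 = 238.85→239, 18 + 35.55 = 53.55→54, 29 + 33.9 = 62.9→63) → #EF363F
30%: (236 + 5.7 = 241.7→242, 18 + 71.1 = 89.1→89, 29 + 67.8 = 96.8→97) → #F25961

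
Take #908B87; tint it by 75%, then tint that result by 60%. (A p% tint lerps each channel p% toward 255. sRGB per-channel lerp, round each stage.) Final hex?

#F4F3F3

#908B87 is rgb(144, 139, 135).
A 75% tint moves each channel 75% toward 255:
  R: 144 + 0.75×(255−144) = 144 + 83.25 = 227.25 → 227
  G: 139 + 0.75×(255−139) = 139 + 87 = 226 → 226
  B: 135 + 0.75×(255−135) = 135 + 90 = 225 → 225
After the tint: rgb(227, 226, 225) = #E3E2E1.
Per channel, c → c + 0.6(255 − c):
  R: 227 + 16.8 = 243.8 → 244
  G: 226 + 0.6×(255−226) = 226 + 17.4 = 243.4 → 243
  B: 225 + 0.6×(255−225) = 225 + 18 = 243 → 243
rgb(244, 243, 243) = #F4F3F3.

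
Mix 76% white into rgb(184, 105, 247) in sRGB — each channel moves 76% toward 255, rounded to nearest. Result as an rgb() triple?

rgb(238, 219, 253)

Per channel, c → c + 0.76(255 − c):
  R: 184 + 53.96 = 237.96 → 238
  G: 105 + 114 = 219 → 219
  B: 247 + 0.76×(255−247) = 247 + 6.08 = 253.08 → 253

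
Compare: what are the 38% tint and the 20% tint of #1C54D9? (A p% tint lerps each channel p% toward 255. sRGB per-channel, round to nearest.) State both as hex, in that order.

#7295E7, #4976E1

#1C54D9 is rgb(28, 84, 217).
38% tint:
  R: 28 + 0.38×(255−28) = 28 + 86.26 = 114.26 → 114
  G: 84 + 64.98 = 148.98 → 149
  B: 217 + 14.44 = 231.44 → 231
  → #7295E7
20% tint:
  R: 28 + 0.2×(255−28) = 28 + 45.4 = 73.4 → 73
  G: 84 + 34.2 = 118.2 → 118
  B: 217 + 0.2×(255−217) = 217 + 7.6 = 224.6 → 225
  → #4976E1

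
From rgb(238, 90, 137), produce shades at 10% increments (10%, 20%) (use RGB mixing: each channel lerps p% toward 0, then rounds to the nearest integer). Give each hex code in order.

#d6517b, #be486e

10%: (238 − 23.8 = 214.2→214, 90 − 9 = 81→81, 137 − 13.7 = 123.3→123) → #d6517b
20%: (238 − 47.6 = 190.4→190, 90 − 18 = 72→72, 137 − 27.4 = 109.6→110) → #be486e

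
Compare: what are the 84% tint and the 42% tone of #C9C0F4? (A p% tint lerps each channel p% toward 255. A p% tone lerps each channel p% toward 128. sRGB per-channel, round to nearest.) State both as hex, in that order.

#F6F5FD, #AAA5C3

#C9C0F4 is rgb(201, 192, 244).
84% tint:
  R: 201 + 45.36 = 246.36 → 246
  G: 192 + 52.92 = 244.92 → 245
  B: 244 + 9.24 = 253.24 → 253
  → #F6F5FD
42% tone:
  R: 201 + 0.42×(128−201) = 201 − 30.66 = 170.34 → 170
  G: 192 + 0.42×(128−192) = 192 − 26.88 = 165.12 → 165
  B: 244 + 0.42×(128−244) = 244 − 48.72 = 195.28 → 195
  → #AAA5C3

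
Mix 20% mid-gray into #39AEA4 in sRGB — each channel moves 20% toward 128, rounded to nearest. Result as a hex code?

#39AEA4 is rgb(57, 174, 164).
A 20% tone moves each channel 20% toward 128:
  R: 57 + 14.2 = 71.2 → 71
  G: 174 + 0.2×(128−174) = 174 − 9.2 = 164.8 → 165
  B: 164 + 0.2×(128−164) = 164 − 7.2 = 156.8 → 157
rgb(71, 165, 157) = #47A59D.

#47A59D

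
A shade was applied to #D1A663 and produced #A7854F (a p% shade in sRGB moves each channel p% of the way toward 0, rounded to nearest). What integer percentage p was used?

#D1A663 is rgb(209, 166, 99); #A7854F is rgb(167, 133, 79).
On the R channel (widest range): 167 ≈ 209 + (p/100)(0 − 209), so p ≈ 100×(167 − 209)/(0 − 209) = -4200/-209 = 20.10.
p = 20 reproduces all three channels after rounding.

20%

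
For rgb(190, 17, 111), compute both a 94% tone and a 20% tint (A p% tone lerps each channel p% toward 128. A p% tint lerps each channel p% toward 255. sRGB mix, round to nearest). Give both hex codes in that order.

#84797f, #cb418c

94% tone:
  R: 190 + 0.94×(128−190) = 190 − 58.28 = 131.72 → 132
  G: 17 + 0.94×(128−17) = 17 + 104.34 = 121.34 → 121
  B: 111 + 15.98 = 126.98 → 127
  → #84797f
20% tint:
  R: 190 + 0.2×(255−190) = 190 + 13 = 203 → 203
  G: 17 + 0.2×(255−17) = 17 + 47.6 = 64.6 → 65
  B: 111 + 28.8 = 139.8 → 140
  → #cb418c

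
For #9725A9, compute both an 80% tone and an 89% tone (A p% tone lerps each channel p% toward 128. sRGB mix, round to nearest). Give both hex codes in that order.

#856E88, #837685

#9725A9 is rgb(151, 37, 169).
80% tone:
  R: 151 + 0.8×(128−151) = 151 − 18.4 = 132.6 → 133
  G: 37 + 0.8×(128−37) = 37 + 72.8 = 109.8 → 110
  B: 169 − 32.8 = 136.2 → 136
  → #856E88
89% tone:
  R: 151 − 20.47 = 130.53 → 131
  G: 37 + 80.99 = 117.99 → 118
  B: 169 − 36.49 = 132.51 → 133
  → #837685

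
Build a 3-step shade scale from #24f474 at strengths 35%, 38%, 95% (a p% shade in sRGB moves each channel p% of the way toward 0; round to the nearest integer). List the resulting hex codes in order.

#24f474 is rgb(36, 244, 116).
35%: (36 − 12.6 = 23.4→23, 244 − 85.4 = 158.6→159, 116 − 40.6 = 75.4→75) → #179f4b
38%: (36 − 13.68 = 22.32→22, 244 − 92.72 = 151.28→151, 116 − 44.08 = 71.92→72) → #169748
95%: (36 − 34.2 = 1.8→2, 244 − 231.8 = 12.2→12, 116 − 110.2 = 5.8→6) → #020c06

#179f4b, #169748, #020c06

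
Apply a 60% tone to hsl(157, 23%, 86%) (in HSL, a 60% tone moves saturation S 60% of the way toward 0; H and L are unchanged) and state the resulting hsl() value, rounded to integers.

hsl(157, 9%, 86%)

S moves 60% from 23 toward 0: 23 − 13.8 = 9.2 → 9.
H and L are unchanged.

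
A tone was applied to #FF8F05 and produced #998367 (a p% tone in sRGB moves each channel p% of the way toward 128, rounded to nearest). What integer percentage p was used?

80%

#FF8F05 is rgb(255, 143, 5); #998367 is rgb(153, 131, 103).
On the R channel (widest range): 153 ≈ 255 + (p/100)(128 − 255), so p ≈ 100×(153 − 255)/(128 − 255) = -10200/-127 = 80.31.
p = 80 reproduces all three channels after rounding.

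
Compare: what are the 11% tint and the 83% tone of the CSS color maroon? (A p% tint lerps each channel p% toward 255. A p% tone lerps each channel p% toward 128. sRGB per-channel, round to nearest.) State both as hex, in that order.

#8e1c1c, #806a6a

CSS maroon is rgb(128, 0, 0).
11% tint:
  R: 128 + 0.11×(255−128) = 128 + 13.97 = 141.97 → 142
  G: 0 + 0.11×(255−0) = 0 + 28.05 = 28.05 → 28
  B: 0 + 28.05 = 28.05 → 28
  → #8e1c1c
83% tone:
  R: 128 + 0 = 128 → 128
  G: 0 + 106.24 = 106.24 → 106
  B: 0 + 0.83×(128−0) = 0 + 106.24 = 106.24 → 106
  → #806a6a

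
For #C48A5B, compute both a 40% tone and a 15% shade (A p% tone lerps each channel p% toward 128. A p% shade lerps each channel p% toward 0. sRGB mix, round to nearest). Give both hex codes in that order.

#A9866A, #A7754D

#C48A5B is rgb(196, 138, 91).
40% tone:
  R: 196 + 0.4×(128−196) = 196 − 27.2 = 168.8 → 169
  G: 138 − 4 = 134 → 134
  B: 91 + 0.4×(128−91) = 91 + 14.8 = 105.8 → 106
  → #A9866A
15% shade:
  R: 196 − 29.4 = 166.6 → 167
  G: 138 − 20.7 = 117.3 → 117
  B: 91 − 13.65 = 77.35 → 77
  → #A7754D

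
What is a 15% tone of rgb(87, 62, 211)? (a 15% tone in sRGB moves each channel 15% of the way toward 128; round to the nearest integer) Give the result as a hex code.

Lerp each channel 15% toward 128:
  R: 87 + 0.15×(128−87) = 87 + 6.15 = 93.15 → 93
  G: 62 + 0.15×(128−62) = 62 + 9.9 = 71.9 → 72
  B: 211 − 12.45 = 198.55 → 199
rgb(93, 72, 199) = #5d48c7.

#5d48c7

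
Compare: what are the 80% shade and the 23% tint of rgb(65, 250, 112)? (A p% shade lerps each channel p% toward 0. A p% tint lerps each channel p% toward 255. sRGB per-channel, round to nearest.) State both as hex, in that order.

#0D3216, #6DFB91

80% shade:
  R: 65 + 0.8×(0−65) = 65 − 52 = 13 → 13
  G: 250 − 200 = 50 → 50
  B: 112 − 89.6 = 22.4 → 22
  → #0D3216
23% tint:
  R: 65 + 0.23×(255−65) = 65 + 43.7 = 108.7 → 109
  G: 250 + 0.23×(255−250) = 250 + 1.15 = 251.15 → 251
  B: 112 + 0.23×(255−112) = 112 + 32.89 = 144.89 → 145
  → #6DFB91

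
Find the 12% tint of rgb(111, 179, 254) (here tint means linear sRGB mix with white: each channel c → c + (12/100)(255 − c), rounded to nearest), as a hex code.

#80bcfe

Per channel, c → c + 0.12(255 − c):
  R: 111 + 17.28 = 128.28 → 128
  G: 179 + 9.12 = 188.12 → 188
  B: 254 + 0.12×(255−254) = 254 + 0.12 = 254.12 → 254
rgb(128, 188, 254) = #80bcfe.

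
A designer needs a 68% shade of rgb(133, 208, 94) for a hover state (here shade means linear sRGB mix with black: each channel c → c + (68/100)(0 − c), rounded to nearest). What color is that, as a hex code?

A 68% shade moves each channel 68% toward 0:
  R: 133 + 0.68×(0−133) = 133 − 90.44 = 42.56 → 43
  G: 208 + 0.68×(0−208) = 208 − 141.44 = 66.56 → 67
  B: 94 + 0.68×(0−94) = 94 − 63.92 = 30.08 → 30
rgb(43, 67, 30) = #2B431E.

#2B431E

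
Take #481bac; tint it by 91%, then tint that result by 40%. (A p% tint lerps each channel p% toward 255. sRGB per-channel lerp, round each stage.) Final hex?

#f5f2fb

#481bac is rgb(72, 27, 172).
Per channel, c → c + 0.91(255 − c):
  R: 72 + 0.91×(255−72) = 72 + 166.53 = 238.53 → 239
  G: 27 + 0.91×(255−27) = 27 + 207.48 = 234.48 → 234
  B: 172 + 0.91×(255−172) = 172 + 75.53 = 247.53 → 248
After the tint: rgb(239, 234, 248) = #efeaf8.
Lerp each channel 40% toward 255:
  R: 239 + 6.4 = 245.4 → 245
  G: 234 + 8.4 = 242.4 → 242
  B: 248 + 0.4×(255−248) = 248 + 2.8 = 250.8 → 251
rgb(245, 242, 251) = #f5f2fb.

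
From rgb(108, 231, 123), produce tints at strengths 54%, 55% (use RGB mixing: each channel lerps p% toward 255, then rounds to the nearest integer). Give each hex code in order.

#BBF4C2, #BDF4C4

54%: (108 + 79.38 = 187.38→187, 231 + 12.96 = 243.96→244, 123 + 71.28 = 194.28→194) → #BBF4C2
55%: (108 + 80.85 = 188.85→189, 231 + 13.2 = 244.2→244, 123 + 72.6 = 195.6→196) → #BDF4C4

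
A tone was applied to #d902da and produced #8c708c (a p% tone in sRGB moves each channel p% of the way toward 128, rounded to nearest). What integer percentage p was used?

87%

#d902da is rgb(217, 2, 218); #8c708c is rgb(140, 112, 140).
On the G channel (widest range): 112 ≈ 2 + (p/100)(128 − 2), so p ≈ 100×(112 − 2)/(128 − 2) = 11000/126 = 87.30.
p = 87 reproduces all three channels after rounding.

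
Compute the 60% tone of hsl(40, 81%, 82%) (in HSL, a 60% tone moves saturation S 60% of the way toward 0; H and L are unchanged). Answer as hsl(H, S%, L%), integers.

S moves 60% from 81 toward 0: 81 − 48.6 = 32.4 → 32.
H and L are unchanged.

hsl(40, 32%, 82%)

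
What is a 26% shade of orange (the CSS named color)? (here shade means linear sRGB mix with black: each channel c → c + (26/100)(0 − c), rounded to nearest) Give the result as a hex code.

#BD7A00

CSS orange is rgb(255, 165, 0).
A 26% shade moves each channel 26% toward 0:
  R: 255 + 0.26×(0−255) = 255 − 66.3 = 188.7 → 189
  G: 165 − 42.9 = 122.1 → 122
  B: 0 + 0.26×(0−0) = 0 + 0 = 0 → 0
rgb(189, 122, 0) = #BD7A00.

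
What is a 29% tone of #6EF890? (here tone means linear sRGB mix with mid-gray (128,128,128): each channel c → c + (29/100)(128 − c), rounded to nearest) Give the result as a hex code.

#6EF890 is rgb(110, 248, 144).
A 29% tone moves each channel 29% toward 128:
  R: 110 + 0.29×(128−110) = 110 + 5.22 = 115.22 → 115
  G: 248 + 0.29×(128−248) = 248 − 34.8 = 213.2 → 213
  B: 144 + 0.29×(128−144) = 144 − 4.64 = 139.36 → 139
rgb(115, 213, 139) = #73D58B.

#73D58B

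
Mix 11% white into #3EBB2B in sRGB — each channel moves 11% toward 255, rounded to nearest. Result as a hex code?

#3EBB2B is rgb(62, 187, 43).
An 11% tint moves each channel 11% toward 255:
  R: 62 + 0.11×(255−62) = 62 + 21.23 = 83.23 → 83
  G: 187 + 7.48 = 194.48 → 194
  B: 43 + 0.11×(255−43) = 43 + 23.32 = 66.32 → 66
rgb(83, 194, 66) = #53C242.

#53C242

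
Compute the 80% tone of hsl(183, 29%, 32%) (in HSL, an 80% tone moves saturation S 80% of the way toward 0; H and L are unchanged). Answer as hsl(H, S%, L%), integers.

hsl(183, 6%, 32%)

S moves 80% from 29 toward 0: 29 − 23.2 = 5.8 → 6.
H and L are unchanged.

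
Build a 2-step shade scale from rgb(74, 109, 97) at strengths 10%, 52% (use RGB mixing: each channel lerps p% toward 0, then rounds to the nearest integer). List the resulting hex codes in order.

#436257, #24342f

10%: (74 − 7.4 = 66.6→67, 109 − 10.9 = 98.1→98, 97 − 9.7 = 87.3→87) → #436257
52%: (74 − 38.48 = 35.52→36, 109 − 56.68 = 52.32→52, 97 − 50.44 = 46.56→47) → #24342f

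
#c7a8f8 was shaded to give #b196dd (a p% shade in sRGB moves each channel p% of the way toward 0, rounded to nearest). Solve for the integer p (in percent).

11%

#c7a8f8 is rgb(199, 168, 248); #b196dd is rgb(177, 150, 221).
On the B channel (widest range): 221 ≈ 248 + (p/100)(0 − 248), so p ≈ 100×(221 − 248)/(0 − 248) = -2700/-248 = 10.89.
p = 11 reproduces all three channels after rounding.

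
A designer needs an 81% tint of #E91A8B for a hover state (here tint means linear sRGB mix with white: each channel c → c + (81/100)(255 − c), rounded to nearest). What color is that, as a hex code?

#FBD3E9

#E91A8B is rgb(233, 26, 139).
Per channel, c → c + 0.81(255 − c):
  R: 233 + 0.81×(255−233) = 233 + 17.82 = 250.82 → 251
  G: 26 + 185.49 = 211.49 → 211
  B: 139 + 93.96 = 232.96 → 233
rgb(251, 211, 233) = #FBD3E9.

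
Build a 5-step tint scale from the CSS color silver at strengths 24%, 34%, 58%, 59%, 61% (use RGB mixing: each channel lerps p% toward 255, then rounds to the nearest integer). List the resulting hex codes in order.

CSS silver is rgb(192, 192, 192).
24%: (192 + 15.12 = 207.12→207, 192 + 15.12 = 207.12→207, 192 + 15.12 = 207.12→207) → #cfcfcf
34%: (192 + 21.42 = 213.42→213, 192 + 21.42 = 213.42→213, 192 + 21.42 = 213.42→213) → #d5d5d5
58%: (192 + 36.54 = 228.54→229, 192 + 36.54 = 228.54→229, 192 + 36.54 = 228.54→229) → #e5e5e5
59%: (192 + 37.17 = 229.17→229, 192 + 37.17 = 229.17→229, 192 + 37.17 = 229.17→229) → #e5e5e5
61%: (192 + 38.43 = 230.43→230, 192 + 38.43 = 230.43→230, 192 + 38.43 = 230.43→230) → #e6e6e6

#cfcfcf, #d5d5d5, #e5e5e5, #e5e5e5, #e6e6e6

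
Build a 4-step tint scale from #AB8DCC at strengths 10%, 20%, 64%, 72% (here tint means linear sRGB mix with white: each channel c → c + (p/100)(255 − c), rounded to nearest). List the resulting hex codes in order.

#B398D1, #BCA4D6, #E1D6ED, #E7DFF1

#AB8DCC is rgb(171, 141, 204).
10%: (171 + 8.4 = 179.4→179, 141 + 11.4 = 152.4→152, 204 + 5.1 = 209.1→209) → #B398D1
20%: (171 + 16.8 = 187.8→188, 141 + 22.8 = 163.8→164, 204 + 10.2 = 214.2→214) → #BCA4D6
64%: (171 + 53.76 = 224.76→225, 141 + 72.96 = 213.96→214, 204 + 32.64 = 236.64→237) → #E1D6ED
72%: (171 + 60.48 = 231.48→231, 141 + 82.08 = 223.08→223, 204 + 36.72 = 240.72→241) → #E7DFF1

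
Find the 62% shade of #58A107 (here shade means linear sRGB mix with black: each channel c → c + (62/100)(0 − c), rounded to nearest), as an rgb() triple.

#58A107 is rgb(88, 161, 7).
Lerp each channel 62% toward 0:
  R: 88 + 0.62×(0−88) = 88 − 54.56 = 33.44 → 33
  G: 161 + 0.62×(0−161) = 161 − 99.82 = 61.18 → 61
  B: 7 − 4.34 = 2.66 → 3

rgb(33, 61, 3)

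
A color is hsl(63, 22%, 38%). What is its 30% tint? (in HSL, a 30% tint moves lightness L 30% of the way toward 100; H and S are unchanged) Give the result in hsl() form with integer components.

L moves 30% from 38 toward 100: 38 + 18.6 = 56.6 → 57.
H and S are unchanged.

hsl(63, 22%, 57%)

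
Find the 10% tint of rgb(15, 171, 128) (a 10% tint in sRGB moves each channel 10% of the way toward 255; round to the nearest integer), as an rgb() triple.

Lerp each channel 10% toward 255:
  R: 15 + 0.1×(255−15) = 15 + 24 = 39 → 39
  G: 171 + 8.4 = 179.4 → 179
  B: 128 + 0.1×(255−128) = 128 + 12.7 = 140.7 → 141

rgb(39, 179, 141)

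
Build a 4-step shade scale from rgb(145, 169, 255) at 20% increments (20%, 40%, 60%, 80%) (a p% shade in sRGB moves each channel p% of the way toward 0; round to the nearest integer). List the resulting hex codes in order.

20%: (145 − 29 = 116→116, 169 − 33.8 = 135.2→135, 255 − 51 = 204→204) → #7487CC
40%: (145 − 58 = 87→87, 169 − 67.6 = 101.4→101, 255 − 102 = 153→153) → #576599
60%: (145 − 87 = 58→58, 169 − 101.4 = 67.6→68, 255 − 153 = 102→102) → #3A4466
80%: (145 − 116 = 29→29, 169 − 135.2 = 33.8→34, 255 − 204 = 51→51) → #1D2233

#7487CC, #576599, #3A4466, #1D2233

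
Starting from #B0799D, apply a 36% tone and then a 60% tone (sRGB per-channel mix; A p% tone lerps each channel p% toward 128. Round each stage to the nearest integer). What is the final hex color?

#B0799D is rgb(176, 121, 157).
Per channel, c → c + 0.36(128 − c):
  R: 176 − 17.28 = 158.72 → 159
  G: 121 + 0.36×(128−121) = 121 + 2.52 = 123.52 → 124
  B: 157 − 10.44 = 146.56 → 147
After the tone: rgb(159, 124, 147) = #9F7C93.
Lerp each channel 60% toward 128:
  R: 159 − 18.6 = 140.4 → 140
  G: 124 + 0.6×(128−124) = 124 + 2.4 = 126.4 → 126
  B: 147 − 11.4 = 135.6 → 136
rgb(140, 126, 136) = #8C7E88.

#8C7E88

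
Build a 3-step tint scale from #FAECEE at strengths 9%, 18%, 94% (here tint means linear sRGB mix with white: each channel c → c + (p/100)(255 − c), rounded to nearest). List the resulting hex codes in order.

#FAEEF0, #FBEFF1, #FFFEFE

#FAECEE is rgb(250, 236, 238).
9%: (250→250, 236 + 1.71 = 237.71→238, 238 + 1.53 = 239.53→240) → #FAEEF0
18%: (250 + 0.9 = 250.9→251, 236 + 3.42 = 239.42→239, 238 + 3.06 = 241.06→241) → #FBEFF1
94%: (250 + 4.7 = 254.7→255, 236 + 17.86 = 253.86→254, 238 + 15.98 = 253.98→254) → #FFFEFE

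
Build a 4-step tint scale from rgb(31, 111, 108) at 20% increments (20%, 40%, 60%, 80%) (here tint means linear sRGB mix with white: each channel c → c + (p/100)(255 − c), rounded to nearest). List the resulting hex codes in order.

20%: (31 + 44.8 = 75.8→76, 111 + 28.8 = 139.8→140, 108 + 29.4 = 137.4→137) → #4C8C89
40%: (31 + 89.6 = 120.6→121, 111 + 57.6 = 168.6→169, 108 + 58.8 = 166.8→167) → #79A9A7
60%: (31 + 134.4 = 165.4→165, 111 + 86.4 = 197.4→197, 108 + 88.2 = 196.2→196) → #A5C5C4
80%: (31 + 179.2 = 210.2→210, 111 + 115.2 = 226.2→226, 108 + 117.6 = 225.6→226) → #D2E2E2

#4C8C89, #79A9A7, #A5C5C4, #D2E2E2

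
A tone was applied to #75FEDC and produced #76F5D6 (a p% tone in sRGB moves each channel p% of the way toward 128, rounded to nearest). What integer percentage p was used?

7%

#75FEDC is rgb(117, 254, 220); #76F5D6 is rgb(118, 245, 214).
On the G channel (widest range): 245 ≈ 254 + (p/100)(128 − 254), so p ≈ 100×(245 − 254)/(128 − 254) = -900/-126 = 7.14.
p = 7 reproduces all three channels after rounding.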